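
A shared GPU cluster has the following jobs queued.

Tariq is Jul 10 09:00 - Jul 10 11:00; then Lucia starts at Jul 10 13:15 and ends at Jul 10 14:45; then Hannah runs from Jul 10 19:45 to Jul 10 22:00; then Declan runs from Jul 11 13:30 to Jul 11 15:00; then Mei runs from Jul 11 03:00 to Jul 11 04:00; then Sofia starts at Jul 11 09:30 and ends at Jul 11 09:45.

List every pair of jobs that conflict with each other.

Sorted by start: Tariq, Lucia, Hannah, Mei, Sofia, Declan.
Lucia starts after Tariq ends, so nothing later overlaps Tariq either.
Hannah starts after Lucia ends, so nothing later overlaps Lucia either.
Mei starts after Hannah ends, so nothing later overlaps Hannah either.
Sofia starts after Mei ends, so nothing later overlaps Mei either.
Declan starts after Sofia ends.

none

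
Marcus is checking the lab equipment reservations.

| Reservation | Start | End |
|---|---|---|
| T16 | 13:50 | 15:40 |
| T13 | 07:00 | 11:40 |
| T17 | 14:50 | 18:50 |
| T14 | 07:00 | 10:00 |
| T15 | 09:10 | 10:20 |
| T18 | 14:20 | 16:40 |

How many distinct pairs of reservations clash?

Check each pair: they overlap iff neither finishes before the other starts.
Sorted by start: T13, T14, T15, T16, T18, T17.
T14 starts before T13 ends → T13 and T14 overlap.
T15 starts before T13 ends → T13 and T15 overlap.
T16 starts after T13 ends — done with T13.
T15 starts before T14 ends → T14 and T15 overlap.
T16 starts after T14 ends — done with T14.
T16 starts after T15 ends — done with T15.
T18 starts before T16 ends → T16 and T18 overlap.
T17 starts before T16 ends → T16 and T17 overlap.
T17 starts before T18 ends → T18 and T17 overlap.
Overlapping pairs: T13 & T14, T13 & T15, T14 & T15, T16 & T17, T16 & T18, T17 & T18 — 6 in total.

6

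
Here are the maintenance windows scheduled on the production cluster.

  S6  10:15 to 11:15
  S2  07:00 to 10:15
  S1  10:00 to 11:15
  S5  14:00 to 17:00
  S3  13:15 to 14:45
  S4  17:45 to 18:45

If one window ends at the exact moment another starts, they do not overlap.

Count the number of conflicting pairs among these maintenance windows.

Sorted by start: S2, S1, S6, S3, S5, S4.
S1 starts before S2 ends → S2 and S1 overlap.
S6 starts exactly when S2 ends (back-to-back, no overlap); S2 is clear from here.
S6 starts before S1 ends → S1 and S6 overlap.
S3 starts after S1 ends; S1 is clear from here.
S3 starts after S6 ends; S6 is clear from here.
S5 starts before S3 ends → S3 and S5 overlap.
S4 starts after S3 ends.
S4 starts after S5 ends.
Overlapping pairs: S1 & S2, S1 & S6, S3 & S5 — 3 in total.

3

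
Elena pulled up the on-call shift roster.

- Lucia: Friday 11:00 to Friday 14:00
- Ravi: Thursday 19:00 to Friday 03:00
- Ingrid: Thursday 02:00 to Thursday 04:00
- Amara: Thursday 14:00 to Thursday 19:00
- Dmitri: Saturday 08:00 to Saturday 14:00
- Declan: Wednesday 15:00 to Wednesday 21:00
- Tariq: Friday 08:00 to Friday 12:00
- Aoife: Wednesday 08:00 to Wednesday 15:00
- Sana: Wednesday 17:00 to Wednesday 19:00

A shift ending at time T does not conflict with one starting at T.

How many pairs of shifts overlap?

2

Check each pair: they overlap iff neither finishes before the other starts.
Sorted by start: Aoife, Declan, Sana, Ingrid, Amara, Ravi, Tariq, Lucia, Dmitri.
Declan starts exactly when Aoife ends (back-to-back, no overlap), so Aoife has no further overlaps.
Sana starts before Declan ends → Declan and Sana overlap.
Ingrid starts after Declan ends, so Declan has no further overlaps.
Ingrid starts after Sana ends, so Sana has no further overlaps.
Amara starts after Ingrid ends, so Ingrid has no further overlaps.
Ravi starts exactly when Amara ends (back-to-back, no overlap), so Amara has no further overlaps.
Tariq starts after Ravi ends, so Ravi has no further overlaps.
Lucia starts before Tariq ends → Tariq and Lucia overlap.
Dmitri starts after Tariq ends.
Dmitri starts after Lucia ends.
Overlapping pairs: Declan & Sana, Lucia & Tariq — 2 in total.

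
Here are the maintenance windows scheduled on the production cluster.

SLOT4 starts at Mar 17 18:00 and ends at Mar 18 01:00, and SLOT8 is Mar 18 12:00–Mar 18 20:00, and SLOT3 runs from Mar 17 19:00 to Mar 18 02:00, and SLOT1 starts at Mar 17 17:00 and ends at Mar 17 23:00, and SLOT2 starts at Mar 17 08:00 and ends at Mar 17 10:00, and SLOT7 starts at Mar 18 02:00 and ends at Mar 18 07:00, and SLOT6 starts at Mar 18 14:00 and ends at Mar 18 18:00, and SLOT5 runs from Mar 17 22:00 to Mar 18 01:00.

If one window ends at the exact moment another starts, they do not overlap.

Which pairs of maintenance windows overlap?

SLOT1 & SLOT3, SLOT1 & SLOT4, SLOT1 & SLOT5, SLOT3 & SLOT4, SLOT3 & SLOT5, SLOT4 & SLOT5, SLOT6 & SLOT8

Sorted by start: SLOT2, SLOT1, SLOT4, SLOT3, SLOT5, SLOT7, SLOT8, SLOT6.
SLOT1 starts after SLOT2 ends; SLOT2 is clear from here.
SLOT4 starts before SLOT1 ends → SLOT1 and SLOT4 overlap.
SLOT3 starts before SLOT1 ends → SLOT1 and SLOT3 overlap.
SLOT5 starts before SLOT1 ends → SLOT1 and SLOT5 overlap.
SLOT7 starts after SLOT1 ends; SLOT1 is clear from here.
SLOT3 starts before SLOT4 ends → SLOT4 and SLOT3 overlap.
SLOT5 starts before SLOT4 ends → SLOT4 and SLOT5 overlap.
SLOT7 starts after SLOT4 ends; SLOT4 is clear from here.
SLOT5 starts before SLOT3 ends → SLOT3 and SLOT5 overlap.
SLOT7 starts exactly when SLOT3 ends (back-to-back, no overlap); SLOT3 is clear from here.
SLOT7 starts after SLOT5 ends; SLOT5 is clear from here.
SLOT8 starts after SLOT7 ends; SLOT7 is clear from here.
SLOT6 starts before SLOT8 ends → SLOT8 and SLOT6 overlap.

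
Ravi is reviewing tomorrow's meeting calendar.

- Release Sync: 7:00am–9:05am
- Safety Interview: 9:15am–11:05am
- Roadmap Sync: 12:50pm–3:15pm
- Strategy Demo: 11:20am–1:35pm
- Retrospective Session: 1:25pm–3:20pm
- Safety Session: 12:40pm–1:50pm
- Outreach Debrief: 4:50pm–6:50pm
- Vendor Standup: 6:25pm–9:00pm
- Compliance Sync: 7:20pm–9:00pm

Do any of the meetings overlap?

Check each pair: they overlap iff neither finishes before the other starts.
Sorted by start: Release Sync, Safety Interview, Strategy Demo, Safety Session, Roadmap Sync, Retrospective Session, Outreach Debrief, Vendor Standup, Compliance Sync.
Safety Interview starts after Release Sync ends — done with Release Sync.
Strategy Demo starts after Safety Interview ends — done with Safety Interview.
Safety Session starts before Strategy Demo ends → Strategy Demo and Safety Session overlap.
That's a conflict, so the schedule is not conflict-free.

Yes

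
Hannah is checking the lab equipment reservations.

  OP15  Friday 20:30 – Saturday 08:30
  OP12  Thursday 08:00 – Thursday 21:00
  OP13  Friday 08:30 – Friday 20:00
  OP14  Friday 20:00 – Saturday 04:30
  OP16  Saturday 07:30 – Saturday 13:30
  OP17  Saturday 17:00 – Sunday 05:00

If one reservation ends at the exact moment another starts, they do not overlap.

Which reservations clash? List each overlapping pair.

OP14 & OP15, OP15 & OP16

Sorted by start: OP12, OP13, OP14, OP15, OP16, OP17.
OP13 starts after OP12 ends; OP12 is clear from here.
OP14 starts exactly when OP13 ends (back-to-back, no overlap); OP13 is clear from here.
OP15 starts before OP14 ends → OP14 and OP15 overlap.
OP16 starts after OP14 ends; OP14 is clear from here.
OP16 starts before OP15 ends → OP15 and OP16 overlap.
OP17 starts after OP15 ends.
OP17 starts after OP16 ends.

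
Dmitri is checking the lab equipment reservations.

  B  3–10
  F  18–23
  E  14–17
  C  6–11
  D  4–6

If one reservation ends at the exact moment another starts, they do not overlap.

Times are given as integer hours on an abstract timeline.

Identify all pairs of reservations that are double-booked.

Sorted by start: B, D, C, E, F.
D starts before B ends → B and D overlap.
C starts before B ends → B and C overlap.
E starts after B ends, so nothing later overlaps B either.
C starts exactly when D ends (back-to-back, no overlap), so nothing later overlaps D either.
E starts after C ends, so nothing later overlaps C either.
F starts after E ends.

B & C, B & D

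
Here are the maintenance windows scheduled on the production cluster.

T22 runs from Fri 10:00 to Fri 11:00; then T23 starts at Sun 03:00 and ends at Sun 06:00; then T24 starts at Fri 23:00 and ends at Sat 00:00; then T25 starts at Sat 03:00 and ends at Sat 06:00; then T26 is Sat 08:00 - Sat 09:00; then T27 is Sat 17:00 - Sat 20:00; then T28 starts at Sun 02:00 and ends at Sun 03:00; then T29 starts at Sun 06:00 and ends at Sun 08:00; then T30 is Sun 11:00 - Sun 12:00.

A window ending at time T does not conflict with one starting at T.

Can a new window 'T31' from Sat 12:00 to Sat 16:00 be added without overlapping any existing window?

T22: ends Fri 11:00 at or before T31 starts Sat 12:00 → clear.
T24: ends Sat 00:00 at or before T31 starts Sat 12:00 → clear.
T25: ends Sat 06:00 at or before T31 starts Sat 12:00 → clear.
T26: ends Sat 09:00 at or before T31 starts Sat 12:00 → clear.
T27: starts Sat 17:00 at or after T31 ends Sat 16:00 → clear.
T28: starts Sun 02:00 at or after T31 ends Sat 16:00 → clear.
T23: starts Sun 03:00 at or after T31 ends Sat 16:00 → clear.
T29: starts Sun 06:00 at or after T31 ends Sat 16:00 → clear.
T30: starts Sun 11:00 at or after T31 ends Sat 16:00 → clear.

Yes — the slot is free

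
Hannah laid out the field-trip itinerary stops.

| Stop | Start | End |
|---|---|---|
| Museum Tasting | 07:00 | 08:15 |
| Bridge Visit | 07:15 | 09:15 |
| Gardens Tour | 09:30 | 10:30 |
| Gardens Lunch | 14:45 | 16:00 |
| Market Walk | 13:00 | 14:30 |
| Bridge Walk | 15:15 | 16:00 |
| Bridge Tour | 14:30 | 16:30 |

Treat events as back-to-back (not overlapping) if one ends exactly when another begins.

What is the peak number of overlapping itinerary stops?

3

Walk through starts and ends in time order (an end at T is processed before a start at T):
07:00 start Museum Tasting → 1
07:15 start Bridge Visit → 2
08:15 end Museum Tasting → 1
09:15 end Bridge Visit → 0
09:30 start Gardens Tour → 1
10:30 end Gardens Tour → 0
13:00 start Market Walk → 1
14:30 end Market Walk → 0
14:30 start Bridge Tour → 1
14:45 start Gardens Lunch → 2
15:15 start Bridge Walk → 3
16:00 end Bridge Walk → 2
16:00 end Gardens Lunch → 1
16:30 end Bridge Tour → 0
Peak is 3, at 15:15 (Bridge Tour, Bridge Walk, Gardens Lunch).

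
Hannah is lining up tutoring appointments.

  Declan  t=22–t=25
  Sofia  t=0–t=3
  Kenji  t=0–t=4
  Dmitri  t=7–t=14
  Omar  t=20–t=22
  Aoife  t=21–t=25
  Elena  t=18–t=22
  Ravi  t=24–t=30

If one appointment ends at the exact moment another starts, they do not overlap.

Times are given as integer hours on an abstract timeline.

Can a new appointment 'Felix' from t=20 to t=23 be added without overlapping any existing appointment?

No — it overlaps Aoife, Declan, Elena, Omar

Sofia: ends t=3 at or before Felix starts t=20 → clear.
Kenji: ends t=4 at or before Felix starts t=20 → clear.
Dmitri: ends t=14 at or before Felix starts t=20 → clear.
Elena: starts t=18 before Felix ends t=23, and ends t=22 after Felix starts t=20 → overlap.
Omar: starts t=20 before Felix ends t=23, and ends t=22 after Felix starts t=20 → overlap.
Aoife: starts t=21 before Felix ends t=23, and ends t=25 after Felix starts t=20 → overlap.
Declan: starts t=22 before Felix ends t=23, and ends t=25 after Felix starts t=20 → overlap.
Ravi: starts t=24 at or after Felix ends t=23 → clear.
Felix overlaps Declan, Omar, Aoife, Elena.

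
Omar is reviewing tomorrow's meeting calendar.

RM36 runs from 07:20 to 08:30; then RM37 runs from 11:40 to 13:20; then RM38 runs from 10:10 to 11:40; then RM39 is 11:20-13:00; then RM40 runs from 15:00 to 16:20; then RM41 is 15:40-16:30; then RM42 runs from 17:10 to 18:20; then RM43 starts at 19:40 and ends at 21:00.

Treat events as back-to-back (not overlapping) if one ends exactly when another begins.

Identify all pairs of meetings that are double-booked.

RM37 & RM39, RM38 & RM39, RM40 & RM41

Two intervals overlap when each starts before the other ends.
Sorted by start: RM36, RM38, RM39, RM37, RM40, RM41, RM42, RM43.
RM38 starts after RM36 ends, so nothing later overlaps RM36 either.
RM39 starts before RM38 ends → RM38 and RM39 overlap.
RM37 starts exactly when RM38 ends (back-to-back, no overlap), so nothing later overlaps RM38 either.
RM37 starts before RM39 ends → RM39 and RM37 overlap.
RM40 starts after RM39 ends, so nothing later overlaps RM39 either.
RM40 starts after RM37 ends, so nothing later overlaps RM37 either.
RM41 starts before RM40 ends → RM40 and RM41 overlap.
RM42 starts after RM40 ends, so nothing later overlaps RM40 either.
RM42 starts after RM41 ends, so nothing later overlaps RM41 either.
RM43 starts after RM42 ends.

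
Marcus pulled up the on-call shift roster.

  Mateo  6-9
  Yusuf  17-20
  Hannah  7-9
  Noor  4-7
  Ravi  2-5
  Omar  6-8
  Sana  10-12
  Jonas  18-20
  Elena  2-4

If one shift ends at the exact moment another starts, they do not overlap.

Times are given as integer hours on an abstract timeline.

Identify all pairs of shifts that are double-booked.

Elena & Ravi, Hannah & Mateo, Hannah & Omar, Jonas & Yusuf, Mateo & Noor, Mateo & Omar, Noor & Omar, Noor & Ravi

Sorted by start: Ravi, Elena, Noor, Mateo, Omar, Hannah, Sana, Yusuf, Jonas.
Elena starts before Ravi ends → Ravi and Elena overlap.
Noor starts before Ravi ends → Ravi and Noor overlap.
Mateo starts after Ravi ends, so nothing later overlaps Ravi either.
Noor starts exactly when Elena ends (back-to-back, no overlap), so nothing later overlaps Elena either.
Mateo starts before Noor ends → Noor and Mateo overlap.
Omar starts before Noor ends → Noor and Omar overlap.
Hannah starts exactly when Noor ends (back-to-back, no overlap), so nothing later overlaps Noor either.
Omar starts before Mateo ends → Mateo and Omar overlap.
Hannah starts before Mateo ends → Mateo and Hannah overlap.
Sana starts after Mateo ends, so nothing later overlaps Mateo either.
Hannah starts before Omar ends → Omar and Hannah overlap.
Sana starts after Omar ends, so nothing later overlaps Omar either.
Sana starts after Hannah ends, so nothing later overlaps Hannah either.
Yusuf starts after Sana ends, so nothing later overlaps Sana either.
Jonas starts before Yusuf ends → Yusuf and Jonas overlap.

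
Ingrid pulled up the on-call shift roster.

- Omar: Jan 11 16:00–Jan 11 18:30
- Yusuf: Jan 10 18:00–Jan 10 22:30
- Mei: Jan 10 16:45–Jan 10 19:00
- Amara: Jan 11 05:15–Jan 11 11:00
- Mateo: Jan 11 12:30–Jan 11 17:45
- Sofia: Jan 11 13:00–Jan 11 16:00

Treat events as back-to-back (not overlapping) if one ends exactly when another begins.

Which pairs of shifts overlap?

Mateo & Omar, Mateo & Sofia, Mei & Yusuf

Check each pair: they overlap iff neither finishes before the other starts.
Sorted by start: Mei, Yusuf, Amara, Mateo, Sofia, Omar.
Yusuf starts before Mei ends → Mei and Yusuf overlap.
Amara starts after Mei ends, so Mei has no further overlaps.
Amara starts after Yusuf ends, so Yusuf has no further overlaps.
Mateo starts after Amara ends, so Amara has no further overlaps.
Sofia starts before Mateo ends → Mateo and Sofia overlap.
Omar starts before Mateo ends → Mateo and Omar overlap.
Omar starts exactly when Sofia ends (back-to-back, no overlap).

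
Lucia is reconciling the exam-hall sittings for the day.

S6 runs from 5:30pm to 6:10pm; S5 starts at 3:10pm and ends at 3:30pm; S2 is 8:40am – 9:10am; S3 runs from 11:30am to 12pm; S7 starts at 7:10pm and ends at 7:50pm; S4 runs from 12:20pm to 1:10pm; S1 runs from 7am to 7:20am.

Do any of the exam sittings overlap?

Sorted by start: S1, S2, S3, S4, S5, S6, S7.
S2 starts after S1 ends, so nothing later overlaps S1 either.
S3 starts after S2 ends, so nothing later overlaps S2 either.
S4 starts after S3 ends, so nothing later overlaps S3 either.
S5 starts after S4 ends, so nothing later overlaps S4 either.
S6 starts after S5 ends, so nothing later overlaps S5 either.
S7 starts after S6 ends.
Every pair is clear; the schedule has no overlaps.

No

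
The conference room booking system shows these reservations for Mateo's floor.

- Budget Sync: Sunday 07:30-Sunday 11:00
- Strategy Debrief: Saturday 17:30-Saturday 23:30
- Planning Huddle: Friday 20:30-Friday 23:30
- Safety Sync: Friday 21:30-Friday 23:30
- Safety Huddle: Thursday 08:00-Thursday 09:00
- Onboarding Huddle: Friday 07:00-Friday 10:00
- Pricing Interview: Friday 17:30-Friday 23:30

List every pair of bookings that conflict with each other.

Two intervals overlap when each starts before the other ends.
Sorted by start: Safety Huddle, Onboarding Huddle, Pricing Interview, Planning Huddle, Safety Sync, Strategy Debrief, Budget Sync.
Onboarding Huddle starts after Safety Huddle ends; Safety Huddle is clear from here.
Pricing Interview starts after Onboarding Huddle ends; Onboarding Huddle is clear from here.
Planning Huddle starts before Pricing Interview ends → Pricing Interview and Planning Huddle overlap.
Safety Sync starts before Pricing Interview ends → Pricing Interview and Safety Sync overlap.
Strategy Debrief starts after Pricing Interview ends; Pricing Interview is clear from here.
Safety Sync starts before Planning Huddle ends → Planning Huddle and Safety Sync overlap.
Strategy Debrief starts after Planning Huddle ends; Planning Huddle is clear from here.
Strategy Debrief starts after Safety Sync ends; Safety Sync is clear from here.
Budget Sync starts after Strategy Debrief ends.

Planning Huddle & Pricing Interview, Planning Huddle & Safety Sync, Pricing Interview & Safety Sync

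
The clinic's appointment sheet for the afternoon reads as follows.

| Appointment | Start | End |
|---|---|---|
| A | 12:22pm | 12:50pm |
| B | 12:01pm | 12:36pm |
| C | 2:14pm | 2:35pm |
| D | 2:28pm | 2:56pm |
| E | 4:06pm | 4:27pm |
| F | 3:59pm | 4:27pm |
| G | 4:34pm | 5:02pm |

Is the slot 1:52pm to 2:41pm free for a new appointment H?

No — it overlaps C, D

B: ends 12:36pm at or before H starts 1:52pm → clear.
A: ends 12:50pm at or before H starts 1:52pm → clear.
C: starts 2:14pm before H ends 2:41pm, and ends 2:35pm after H starts 1:52pm → overlap.
D: starts 2:28pm before H ends 2:41pm, and ends 2:56pm after H starts 1:52pm → overlap.
F: starts 3:59pm at or after H ends 2:41pm → clear.
E: starts 4:06pm at or after H ends 2:41pm → clear.
G: starts 4:34pm at or after H ends 2:41pm → clear.
H overlaps C, D.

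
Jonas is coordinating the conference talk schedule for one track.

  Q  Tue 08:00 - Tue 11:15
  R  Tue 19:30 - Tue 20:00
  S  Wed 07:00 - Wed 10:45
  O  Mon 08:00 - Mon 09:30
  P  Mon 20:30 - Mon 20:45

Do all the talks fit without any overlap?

Two intervals overlap when each starts before the other ends.
Sorted by start: O, P, Q, R, S.
P starts after O ends; O is clear from here.
Q starts after P ends; P is clear from here.
R starts after Q ends; Q is clear from here.
S starts after R ends.
Every pair is clear; the schedule has no overlaps.

Yes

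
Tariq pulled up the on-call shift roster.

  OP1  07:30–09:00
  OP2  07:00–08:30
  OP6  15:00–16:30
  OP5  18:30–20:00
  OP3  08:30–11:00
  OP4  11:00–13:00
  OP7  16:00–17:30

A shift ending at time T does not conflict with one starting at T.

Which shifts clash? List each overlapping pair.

OP1 & OP2, OP1 & OP3, OP6 & OP7

Sorted by start: OP2, OP1, OP3, OP4, OP6, OP7, OP5.
OP1 starts before OP2 ends → OP2 and OP1 overlap.
OP3 starts exactly when OP2 ends (back-to-back, no overlap); OP2 is clear from here.
OP3 starts before OP1 ends → OP1 and OP3 overlap.
OP4 starts after OP1 ends; OP1 is clear from here.
OP4 starts exactly when OP3 ends (back-to-back, no overlap); OP3 is clear from here.
OP6 starts after OP4 ends; OP4 is clear from here.
OP7 starts before OP6 ends → OP6 and OP7 overlap.
OP5 starts after OP6 ends.
OP5 starts after OP7 ends.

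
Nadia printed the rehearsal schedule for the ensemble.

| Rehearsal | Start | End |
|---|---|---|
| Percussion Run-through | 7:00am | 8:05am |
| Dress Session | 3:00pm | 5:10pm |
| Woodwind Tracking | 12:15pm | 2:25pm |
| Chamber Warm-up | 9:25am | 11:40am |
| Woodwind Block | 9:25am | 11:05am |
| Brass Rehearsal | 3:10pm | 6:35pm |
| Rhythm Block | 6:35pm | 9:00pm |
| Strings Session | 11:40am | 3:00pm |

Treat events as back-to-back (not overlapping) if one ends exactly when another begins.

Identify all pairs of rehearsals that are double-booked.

Brass Rehearsal & Dress Session, Chamber Warm-up & Woodwind Block, Strings Session & Woodwind Tracking

Sorted by start: Percussion Run-through, Woodwind Block, Chamber Warm-up, Strings Session, Woodwind Tracking, Dress Session, Brass Rehearsal, Rhythm Block.
Woodwind Block starts after Percussion Run-through ends, so nothing later overlaps Percussion Run-through either.
Chamber Warm-up starts before Woodwind Block ends → Woodwind Block and Chamber Warm-up overlap.
Strings Session starts after Woodwind Block ends, so nothing later overlaps Woodwind Block either.
Strings Session starts exactly when Chamber Warm-up ends (back-to-back, no overlap), so nothing later overlaps Chamber Warm-up either.
Woodwind Tracking starts before Strings Session ends → Strings Session and Woodwind Tracking overlap.
Dress Session starts exactly when Strings Session ends (back-to-back, no overlap), so nothing later overlaps Strings Session either.
Dress Session starts after Woodwind Tracking ends, so nothing later overlaps Woodwind Tracking either.
Brass Rehearsal starts before Dress Session ends → Dress Session and Brass Rehearsal overlap.
Rhythm Block starts after Dress Session ends.
Rhythm Block starts exactly when Brass Rehearsal ends (back-to-back, no overlap).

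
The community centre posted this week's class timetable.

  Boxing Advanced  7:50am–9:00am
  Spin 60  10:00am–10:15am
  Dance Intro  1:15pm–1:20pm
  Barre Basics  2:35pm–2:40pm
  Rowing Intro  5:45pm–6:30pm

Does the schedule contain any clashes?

No

Sorted by start: Boxing Advanced, Spin 60, Dance Intro, Barre Basics, Rowing Intro.
Spin 60 starts after Boxing Advanced ends, so Boxing Advanced has no further overlaps.
Dance Intro starts after Spin 60 ends, so Spin 60 has no further overlaps.
Barre Basics starts after Dance Intro ends, so Dance Intro has no further overlaps.
Rowing Intro starts after Barre Basics ends.
Every pair is clear; the schedule has no overlaps.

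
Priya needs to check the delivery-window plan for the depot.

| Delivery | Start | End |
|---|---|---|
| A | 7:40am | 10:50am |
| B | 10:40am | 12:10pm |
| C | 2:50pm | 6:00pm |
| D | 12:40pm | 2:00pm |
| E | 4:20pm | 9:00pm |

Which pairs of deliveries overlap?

Sorted by start: A, B, D, C, E.
B starts before A ends → A and B overlap.
D starts after A ends, so nothing later overlaps A either.
D starts after B ends, so nothing later overlaps B either.
C starts after D ends, so nothing later overlaps D either.
E starts before C ends → C and E overlap.

A & B, C & E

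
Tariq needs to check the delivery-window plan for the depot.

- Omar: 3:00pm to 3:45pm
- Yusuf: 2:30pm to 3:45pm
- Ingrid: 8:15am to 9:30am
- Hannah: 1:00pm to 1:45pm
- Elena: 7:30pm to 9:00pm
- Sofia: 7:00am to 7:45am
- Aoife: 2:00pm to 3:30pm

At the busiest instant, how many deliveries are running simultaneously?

Sweep the timeline, counting +1 at each start and −1 at each end (ends before starts at a tie):
7:00am start Sofia → 1
7:45am end Sofia → 0
8:15am start Ingrid → 1
9:30am end Ingrid → 0
1:00pm start Hannah → 1
1:45pm end Hannah → 0
2:00pm start Aoife → 1
2:30pm start Yusuf → 2
3:00pm start Omar → 3
3:30pm end Aoife → 2
3:45pm end Omar → 1
3:45pm end Yusuf → 0
7:30pm start Elena → 1
9:00pm end Elena → 0
Peak is 3, at 3:00pm (Aoife, Omar, Yusuf).

3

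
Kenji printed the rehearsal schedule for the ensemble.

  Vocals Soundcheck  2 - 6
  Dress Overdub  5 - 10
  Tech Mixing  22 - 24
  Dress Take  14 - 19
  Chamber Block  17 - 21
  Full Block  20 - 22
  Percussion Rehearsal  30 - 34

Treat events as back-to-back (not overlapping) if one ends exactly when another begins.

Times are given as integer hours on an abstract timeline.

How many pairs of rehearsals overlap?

3

Sorted by start: Vocals Soundcheck, Dress Overdub, Dress Take, Chamber Block, Full Block, Tech Mixing, Percussion Rehearsal.
Dress Overdub starts before Vocals Soundcheck ends → Vocals Soundcheck and Dress Overdub overlap.
Dress Take starts after Vocals Soundcheck ends; Vocals Soundcheck is clear from here.
Dress Take starts after Dress Overdub ends; Dress Overdub is clear from here.
Chamber Block starts before Dress Take ends → Dress Take and Chamber Block overlap.
Full Block starts after Dress Take ends; Dress Take is clear from here.
Full Block starts before Chamber Block ends → Chamber Block and Full Block overlap.
Tech Mixing starts after Chamber Block ends; Chamber Block is clear from here.
Tech Mixing starts exactly when Full Block ends (back-to-back, no overlap); Full Block is clear from here.
Percussion Rehearsal starts after Tech Mixing ends.
Overlapping pairs: Chamber Block & Dress Take, Chamber Block & Full Block, Dress Overdub & Vocals Soundcheck — 3 in total.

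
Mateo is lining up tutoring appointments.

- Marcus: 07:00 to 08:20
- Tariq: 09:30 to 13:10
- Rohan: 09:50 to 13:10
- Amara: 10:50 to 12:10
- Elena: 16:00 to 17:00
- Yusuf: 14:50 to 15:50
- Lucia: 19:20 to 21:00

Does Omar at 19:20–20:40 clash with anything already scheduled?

Yes — it overlaps Lucia

Marcus: ends 08:20 at or before Omar starts 19:20 → clear.
Tariq: ends 13:10 at or before Omar starts 19:20 → clear.
Rohan: ends 13:10 at or before Omar starts 19:20 → clear.
Amara: ends 12:10 at or before Omar starts 19:20 → clear.
Yusuf: ends 15:50 at or before Omar starts 19:20 → clear.
Elena: ends 17:00 at or before Omar starts 19:20 → clear.
Lucia: starts 19:20 before Omar ends 20:40, and ends 21:00 after Omar starts 19:20 → overlap.
Omar overlaps Lucia.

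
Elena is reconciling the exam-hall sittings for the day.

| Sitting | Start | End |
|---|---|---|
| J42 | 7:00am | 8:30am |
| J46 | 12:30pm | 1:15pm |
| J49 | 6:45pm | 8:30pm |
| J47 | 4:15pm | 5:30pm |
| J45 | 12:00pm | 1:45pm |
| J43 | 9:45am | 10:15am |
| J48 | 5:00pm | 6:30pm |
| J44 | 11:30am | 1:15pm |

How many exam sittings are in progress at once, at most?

3

Sort all start/end points and keep a running count:
7:00am start J42 → 1
8:30am end J42 → 0
9:45am start J43 → 1
10:15am end J43 → 0
11:30am start J44 → 1
12:00pm start J45 → 2
12:30pm start J46 → 3
1:15pm end J44 → 2
1:15pm end J46 → 1
1:45pm end J45 → 0
4:15pm start J47 → 1
5:00pm start J48 → 2
5:30pm end J47 → 1
6:30pm end J48 → 0
6:45pm start J49 → 1
8:30pm end J49 → 0
Peak is 3, at 12:30pm (J44, J45, J46).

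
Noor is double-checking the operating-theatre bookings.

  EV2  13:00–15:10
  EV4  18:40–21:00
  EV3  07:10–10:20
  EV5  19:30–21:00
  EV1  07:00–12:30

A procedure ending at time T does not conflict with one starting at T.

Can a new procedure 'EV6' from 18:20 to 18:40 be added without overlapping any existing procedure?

Yes — the slot is free

EV1: ends 12:30 at or before EV6 starts 18:20 → clear.
EV3: ends 10:20 at or before EV6 starts 18:20 → clear.
EV2: ends 15:10 at or before EV6 starts 18:20 → clear.
EV4: starts 18:40 at or after EV6 ends 18:40 → clear.
EV5: starts 19:30 at or after EV6 ends 18:40 → clear.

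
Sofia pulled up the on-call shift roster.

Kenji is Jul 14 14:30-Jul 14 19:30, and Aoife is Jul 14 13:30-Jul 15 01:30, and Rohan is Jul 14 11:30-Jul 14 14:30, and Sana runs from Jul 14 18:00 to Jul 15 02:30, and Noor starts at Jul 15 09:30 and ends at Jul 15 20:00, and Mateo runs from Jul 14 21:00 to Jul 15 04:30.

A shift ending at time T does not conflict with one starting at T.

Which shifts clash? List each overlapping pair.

Check each pair: they overlap iff neither finishes before the other starts.
Sorted by start: Rohan, Aoife, Kenji, Sana, Mateo, Noor.
Aoife starts before Rohan ends → Rohan and Aoife overlap.
Kenji starts exactly when Rohan ends (back-to-back, no overlap), so nothing later overlaps Rohan either.
Kenji starts before Aoife ends → Aoife and Kenji overlap.
Sana starts before Aoife ends → Aoife and Sana overlap.
Mateo starts before Aoife ends → Aoife and Mateo overlap.
Noor starts after Aoife ends.
Sana starts before Kenji ends → Kenji and Sana overlap.
Mateo starts after Kenji ends, so nothing later overlaps Kenji either.
Mateo starts before Sana ends → Sana and Mateo overlap.
Noor starts after Sana ends.
Noor starts after Mateo ends.

Aoife & Kenji, Aoife & Mateo, Aoife & Rohan, Aoife & Sana, Kenji & Sana, Mateo & Sana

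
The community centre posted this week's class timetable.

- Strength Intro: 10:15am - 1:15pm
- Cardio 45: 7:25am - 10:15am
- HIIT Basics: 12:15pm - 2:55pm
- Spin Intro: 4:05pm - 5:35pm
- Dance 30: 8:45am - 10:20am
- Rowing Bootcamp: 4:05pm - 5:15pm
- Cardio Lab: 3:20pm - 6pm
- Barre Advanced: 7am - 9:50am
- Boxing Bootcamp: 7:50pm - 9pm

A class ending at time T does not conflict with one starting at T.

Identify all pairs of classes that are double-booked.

Barre Advanced & Cardio 45, Barre Advanced & Dance 30, Cardio 45 & Dance 30, Cardio Lab & Rowing Bootcamp, Cardio Lab & Spin Intro, Dance 30 & Strength Intro, HIIT Basics & Strength Intro, Rowing Bootcamp & Spin Intro

Sorted by start: Barre Advanced, Cardio 45, Dance 30, Strength Intro, HIIT Basics, Cardio Lab, Rowing Bootcamp, Spin Intro, Boxing Bootcamp.
Cardio 45 starts before Barre Advanced ends → Barre Advanced and Cardio 45 overlap.
Dance 30 starts before Barre Advanced ends → Barre Advanced and Dance 30 overlap.
Strength Intro starts after Barre Advanced ends; Barre Advanced is clear from here.
Dance 30 starts before Cardio 45 ends → Cardio 45 and Dance 30 overlap.
Strength Intro starts exactly when Cardio 45 ends (back-to-back, no overlap); Cardio 45 is clear from here.
Strength Intro starts before Dance 30 ends → Dance 30 and Strength Intro overlap.
HIIT Basics starts after Dance 30 ends; Dance 30 is clear from here.
HIIT Basics starts before Strength Intro ends → Strength Intro and HIIT Basics overlap.
Cardio Lab starts after Strength Intro ends; Strength Intro is clear from here.
Cardio Lab starts after HIIT Basics ends; HIIT Basics is clear from here.
Rowing Bootcamp starts before Cardio Lab ends → Cardio Lab and Rowing Bootcamp overlap.
Spin Intro starts before Cardio Lab ends → Cardio Lab and Spin Intro overlap.
Boxing Bootcamp starts after Cardio Lab ends.
Spin Intro starts before Rowing Bootcamp ends → Rowing Bootcamp and Spin Intro overlap.
Boxing Bootcamp starts after Rowing Bootcamp ends.
Boxing Bootcamp starts after Spin Intro ends.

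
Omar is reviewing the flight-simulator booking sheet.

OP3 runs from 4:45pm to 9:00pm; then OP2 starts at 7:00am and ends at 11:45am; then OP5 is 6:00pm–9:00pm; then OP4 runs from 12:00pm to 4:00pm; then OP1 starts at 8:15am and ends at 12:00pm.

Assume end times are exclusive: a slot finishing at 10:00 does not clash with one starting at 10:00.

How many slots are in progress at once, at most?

Sort all start/end points and keep a running count:
7:00am start OP2 → 1
8:15am start OP1 → 2
11:45am end OP2 → 1
12:00pm end OP1 → 0
12:00pm start OP4 → 1
4:00pm end OP4 → 0
4:45pm start OP3 → 1
6:00pm start OP5 → 2
9:00pm end OP3 → 1
9:00pm end OP5 → 0
Peak is 2, at 8:15am (OP1, OP2).

2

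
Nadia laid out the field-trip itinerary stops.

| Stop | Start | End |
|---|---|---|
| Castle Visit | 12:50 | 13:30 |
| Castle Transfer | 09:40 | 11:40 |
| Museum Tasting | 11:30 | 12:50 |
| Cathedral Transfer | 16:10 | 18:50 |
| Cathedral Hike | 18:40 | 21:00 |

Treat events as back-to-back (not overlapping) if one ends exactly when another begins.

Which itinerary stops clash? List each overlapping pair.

Two intervals overlap when each starts before the other ends.
Sorted by start: Castle Transfer, Museum Tasting, Castle Visit, Cathedral Transfer, Cathedral Hike.
Museum Tasting starts before Castle Transfer ends → Castle Transfer and Museum Tasting overlap.
Castle Visit starts after Castle Transfer ends, so Castle Transfer has no further overlaps.
Castle Visit starts exactly when Museum Tasting ends (back-to-back, no overlap), so Museum Tasting has no further overlaps.
Cathedral Transfer starts after Castle Visit ends, so Castle Visit has no further overlaps.
Cathedral Hike starts before Cathedral Transfer ends → Cathedral Transfer and Cathedral Hike overlap.

Castle Transfer & Museum Tasting, Cathedral Hike & Cathedral Transfer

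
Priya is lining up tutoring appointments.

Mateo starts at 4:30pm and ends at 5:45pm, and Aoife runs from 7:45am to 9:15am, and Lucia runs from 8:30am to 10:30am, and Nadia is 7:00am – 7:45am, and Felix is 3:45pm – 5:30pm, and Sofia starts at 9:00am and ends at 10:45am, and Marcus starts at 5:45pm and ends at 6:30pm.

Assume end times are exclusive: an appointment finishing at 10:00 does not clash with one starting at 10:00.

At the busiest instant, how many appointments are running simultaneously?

3

Sort all start/end points and keep a running count:
7:00am start Nadia → 1
7:45am end Nadia → 0
7:45am start Aoife → 1
8:30am start Lucia → 2
9:00am start Sofia → 3
9:15am end Aoife → 2
10:30am end Lucia → 1
10:45am end Sofia → 0
3:45pm start Felix → 1
4:30pm start Mateo → 2
5:30pm end Felix → 1
5:45pm end Mateo → 0
5:45pm start Marcus → 1
6:30pm end Marcus → 0
Peak is 3, at 9:00am (Aoife, Lucia, Sofia).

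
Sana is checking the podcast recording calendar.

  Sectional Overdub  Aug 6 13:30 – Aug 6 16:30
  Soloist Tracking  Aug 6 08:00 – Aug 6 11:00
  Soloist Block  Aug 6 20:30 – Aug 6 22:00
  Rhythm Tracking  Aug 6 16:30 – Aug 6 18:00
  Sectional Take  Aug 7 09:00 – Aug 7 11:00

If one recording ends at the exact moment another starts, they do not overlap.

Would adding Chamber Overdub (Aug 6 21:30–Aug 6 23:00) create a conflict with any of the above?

Soloist Tracking: ends Aug 6 11:00 at or before Chamber Overdub starts Aug 6 21:30 → clear.
Sectional Overdub: ends Aug 6 16:30 at or before Chamber Overdub starts Aug 6 21:30 → clear.
Rhythm Tracking: ends Aug 6 18:00 at or before Chamber Overdub starts Aug 6 21:30 → clear.
Soloist Block: starts Aug 6 20:30 before Chamber Overdub ends Aug 6 23:00, and ends Aug 6 22:00 after Chamber Overdub starts Aug 6 21:30 → overlap.
Sectional Take: starts Aug 7 09:00 at or after Chamber Overdub ends Aug 6 23:00 → clear.
Chamber Overdub overlaps Soloist Block.

Yes — it overlaps Soloist Block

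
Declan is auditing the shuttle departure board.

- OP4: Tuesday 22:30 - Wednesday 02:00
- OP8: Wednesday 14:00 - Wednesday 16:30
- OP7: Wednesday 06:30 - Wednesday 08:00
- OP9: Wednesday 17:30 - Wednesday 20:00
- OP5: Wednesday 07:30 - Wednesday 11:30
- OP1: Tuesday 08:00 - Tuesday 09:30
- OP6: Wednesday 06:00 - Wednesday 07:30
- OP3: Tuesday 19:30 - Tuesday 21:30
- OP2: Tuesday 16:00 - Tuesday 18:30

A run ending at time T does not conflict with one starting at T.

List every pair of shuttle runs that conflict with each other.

OP5 & OP7, OP6 & OP7

Check each pair: they overlap iff neither finishes before the other starts.
Sorted by start: OP1, OP2, OP3, OP4, OP6, OP7, OP5, OP8, OP9.
OP2 starts after OP1 ends; OP1 is clear from here.
OP3 starts after OP2 ends; OP2 is clear from here.
OP4 starts after OP3 ends; OP3 is clear from here.
OP6 starts after OP4 ends; OP4 is clear from here.
OP7 starts before OP6 ends → OP6 and OP7 overlap.
OP5 starts exactly when OP6 ends (back-to-back, no overlap); OP6 is clear from here.
OP5 starts before OP7 ends → OP7 and OP5 overlap.
OP8 starts after OP7 ends; OP7 is clear from here.
OP8 starts after OP5 ends; OP5 is clear from here.
OP9 starts after OP8 ends.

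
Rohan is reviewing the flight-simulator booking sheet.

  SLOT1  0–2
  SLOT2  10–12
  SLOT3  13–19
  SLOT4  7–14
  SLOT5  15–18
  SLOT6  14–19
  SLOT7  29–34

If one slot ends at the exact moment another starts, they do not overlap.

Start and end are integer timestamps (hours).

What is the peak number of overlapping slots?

Sweep the timeline, counting +1 at each start and −1 at each end (ends before starts at a tie):
0 start SLOT1 → 1
2 end SLOT1 → 0
7 start SLOT4 → 1
10 start SLOT2 → 2
12 end SLOT2 → 1
13 start SLOT3 → 2
14 end SLOT4 → 1
14 start SLOT6 → 2
15 start SLOT5 → 3
18 end SLOT5 → 2
19 end SLOT3 → 1
19 end SLOT6 → 0
29 start SLOT7 → 1
34 end SLOT7 → 0
Peak is 3, at 15 (SLOT3, SLOT5, SLOT6).

3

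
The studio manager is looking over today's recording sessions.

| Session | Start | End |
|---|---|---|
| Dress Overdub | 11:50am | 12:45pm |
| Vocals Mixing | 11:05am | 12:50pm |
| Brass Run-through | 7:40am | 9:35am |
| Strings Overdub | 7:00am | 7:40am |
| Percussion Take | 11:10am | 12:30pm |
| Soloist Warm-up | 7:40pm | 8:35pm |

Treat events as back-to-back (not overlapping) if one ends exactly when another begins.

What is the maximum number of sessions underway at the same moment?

Walk through starts and ends in time order (an end at T is processed before a start at T):
7:00am start Strings Overdub → 1
7:40am end Strings Overdub → 0
7:40am start Brass Run-through → 1
9:35am end Brass Run-through → 0
11:05am start Vocals Mixing → 1
11:10am start Percussion Take → 2
11:50am start Dress Overdub → 3
12:30pm end Percussion Take → 2
12:45pm end Dress Overdub → 1
12:50pm end Vocals Mixing → 0
7:40pm start Soloist Warm-up → 1
8:35pm end Soloist Warm-up → 0
Peak is 3, at 11:50am (Dress Overdub, Percussion Take, Vocals Mixing).

3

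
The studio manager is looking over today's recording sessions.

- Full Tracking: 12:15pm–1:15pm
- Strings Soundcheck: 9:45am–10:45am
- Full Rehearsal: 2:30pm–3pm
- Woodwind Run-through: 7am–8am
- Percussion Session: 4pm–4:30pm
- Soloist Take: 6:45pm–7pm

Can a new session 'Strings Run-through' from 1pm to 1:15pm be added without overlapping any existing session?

No — it overlaps Full Tracking

Woodwind Run-through: ends 8am at or before Strings Run-through starts 1pm → clear.
Strings Soundcheck: ends 10:45am at or before Strings Run-through starts 1pm → clear.
Full Tracking: starts 12:15pm before Strings Run-through ends 1:15pm, and ends 1:15pm after Strings Run-through starts 1pm → overlap.
Full Rehearsal: starts 2:30pm at or after Strings Run-through ends 1:15pm → clear.
Percussion Session: starts 4pm at or after Strings Run-through ends 1:15pm → clear.
Soloist Take: starts 6:45pm at or after Strings Run-through ends 1:15pm → clear.
Strings Run-through overlaps Full Tracking.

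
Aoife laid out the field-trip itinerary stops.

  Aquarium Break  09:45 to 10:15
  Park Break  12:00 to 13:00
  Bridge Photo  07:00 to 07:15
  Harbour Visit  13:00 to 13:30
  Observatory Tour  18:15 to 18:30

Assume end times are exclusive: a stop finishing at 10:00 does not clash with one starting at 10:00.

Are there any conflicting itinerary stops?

Sorted by start: Bridge Photo, Aquarium Break, Park Break, Harbour Visit, Observatory Tour.
Aquarium Break starts after Bridge Photo ends — done with Bridge Photo.
Park Break starts after Aquarium Break ends — done with Aquarium Break.
Harbour Visit starts exactly when Park Break ends (back-to-back, no overlap) — done with Park Break.
Observatory Tour starts after Harbour Visit ends.
Every pair is clear; the schedule has no overlaps.

No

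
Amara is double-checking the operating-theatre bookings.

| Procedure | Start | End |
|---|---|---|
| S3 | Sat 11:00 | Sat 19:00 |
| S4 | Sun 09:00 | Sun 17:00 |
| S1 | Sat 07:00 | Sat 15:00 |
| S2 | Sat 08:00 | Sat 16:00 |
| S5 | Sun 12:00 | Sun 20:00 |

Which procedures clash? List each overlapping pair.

S1 & S2, S1 & S3, S2 & S3, S4 & S5

Sorted by start: S1, S2, S3, S4, S5.
S2 starts before S1 ends → S1 and S2 overlap.
S3 starts before S1 ends → S1 and S3 overlap.
S4 starts after S1 ends; S1 is clear from here.
S3 starts before S2 ends → S2 and S3 overlap.
S4 starts after S2 ends; S2 is clear from here.
S4 starts after S3 ends; S3 is clear from here.
S5 starts before S4 ends → S4 and S5 overlap.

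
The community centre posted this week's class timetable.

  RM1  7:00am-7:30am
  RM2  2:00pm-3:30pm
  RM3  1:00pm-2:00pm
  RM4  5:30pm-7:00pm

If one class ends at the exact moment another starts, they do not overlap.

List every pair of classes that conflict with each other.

Two intervals overlap when each starts before the other ends.
Sorted by start: RM1, RM3, RM2, RM4.
RM3 starts after RM1 ends; RM1 is clear from here.
RM2 starts exactly when RM3 ends (back-to-back, no overlap); RM3 is clear from here.
RM4 starts after RM2 ends.

none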